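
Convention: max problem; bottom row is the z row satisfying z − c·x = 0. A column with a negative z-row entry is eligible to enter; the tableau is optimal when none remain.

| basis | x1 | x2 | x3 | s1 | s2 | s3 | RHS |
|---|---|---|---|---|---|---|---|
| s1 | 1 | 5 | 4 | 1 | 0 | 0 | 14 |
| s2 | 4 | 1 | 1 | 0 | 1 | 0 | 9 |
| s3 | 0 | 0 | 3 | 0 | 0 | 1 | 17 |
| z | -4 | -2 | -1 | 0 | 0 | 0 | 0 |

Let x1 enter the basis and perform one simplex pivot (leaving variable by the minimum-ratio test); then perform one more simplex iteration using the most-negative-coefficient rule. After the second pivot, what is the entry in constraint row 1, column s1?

4/19

Ratio test on column x1 — row 1: 14/1 = 14; row 2: 9/4 = 9/4; row 3: entry 0 ≤ 0. Minimum is 9/4 at row 2 (s2 leaves); pivot element 4.
Divide row 2 by 4; eliminate column x1 from the other rows.
Second iteration: most negative z-row entry is -1 in column x2, so x2 enters.
Ratio test on column x2 — row 1: (47/4)/(19/4) = 47/19; row 2: (9/4)/(1/4) = 9; row 3: entry 0 ≤ 0. Minimum is 47/19 at row 1 (s1 leaves); pivot element 19/4.
Divide row 1 by 19/4; eliminate column x2 from the other rows.
After both pivots, the entry at constraint row 1, column s1 is 4/19.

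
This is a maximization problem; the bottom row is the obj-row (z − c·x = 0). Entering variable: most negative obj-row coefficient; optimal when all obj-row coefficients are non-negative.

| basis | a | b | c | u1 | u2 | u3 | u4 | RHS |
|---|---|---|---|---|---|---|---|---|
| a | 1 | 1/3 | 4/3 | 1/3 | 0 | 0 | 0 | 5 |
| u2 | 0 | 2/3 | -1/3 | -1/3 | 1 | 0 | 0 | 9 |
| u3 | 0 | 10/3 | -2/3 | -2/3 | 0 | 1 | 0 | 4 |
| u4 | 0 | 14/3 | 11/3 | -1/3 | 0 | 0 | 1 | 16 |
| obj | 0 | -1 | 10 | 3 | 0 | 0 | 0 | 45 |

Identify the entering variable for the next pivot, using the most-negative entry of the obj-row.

Negative obj-row entries: b: -1.
The most negative is -1 in column b, so b enters.

b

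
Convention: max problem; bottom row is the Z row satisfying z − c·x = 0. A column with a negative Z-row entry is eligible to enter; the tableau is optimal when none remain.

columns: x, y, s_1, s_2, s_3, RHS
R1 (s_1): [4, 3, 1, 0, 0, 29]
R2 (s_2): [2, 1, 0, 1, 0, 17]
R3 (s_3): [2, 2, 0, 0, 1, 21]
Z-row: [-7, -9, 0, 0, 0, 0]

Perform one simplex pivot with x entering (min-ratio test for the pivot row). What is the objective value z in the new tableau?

Ratio test on column x — row 1: 29/4 = 29/4; row 2: 17/2 = 17/2; row 3: 21/2 = 21/2. Minimum is 29/4 at row 1 (s_1 leaves); pivot element 4.
Pivot on row 1; the Z-row RHS becomes 0 − (-7)·(29/4) = 203/4.

203/4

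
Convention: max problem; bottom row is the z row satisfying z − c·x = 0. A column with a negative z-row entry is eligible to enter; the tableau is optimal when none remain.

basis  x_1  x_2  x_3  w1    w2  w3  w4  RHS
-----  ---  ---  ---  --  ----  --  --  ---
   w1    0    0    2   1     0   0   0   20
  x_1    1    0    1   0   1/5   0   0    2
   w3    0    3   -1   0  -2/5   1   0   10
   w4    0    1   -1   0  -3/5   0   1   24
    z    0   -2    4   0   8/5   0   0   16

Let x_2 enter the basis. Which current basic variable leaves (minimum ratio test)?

w3

Column x_2 entries and ratios — w1: 0 ≤ 0, skip; x_1: 0 ≤ 0, skip; w3: 10/3 = 10/3; w4: 24/1 = 24.
Smallest ratio is 10/3 in the row of w3, so w3 leaves.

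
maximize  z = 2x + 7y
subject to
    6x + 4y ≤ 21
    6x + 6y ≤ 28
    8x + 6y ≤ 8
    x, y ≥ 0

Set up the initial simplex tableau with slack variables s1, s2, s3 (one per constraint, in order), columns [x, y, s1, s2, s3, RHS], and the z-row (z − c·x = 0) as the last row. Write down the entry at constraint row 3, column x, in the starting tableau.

8

Constraint 3 has coefficient 8 on x.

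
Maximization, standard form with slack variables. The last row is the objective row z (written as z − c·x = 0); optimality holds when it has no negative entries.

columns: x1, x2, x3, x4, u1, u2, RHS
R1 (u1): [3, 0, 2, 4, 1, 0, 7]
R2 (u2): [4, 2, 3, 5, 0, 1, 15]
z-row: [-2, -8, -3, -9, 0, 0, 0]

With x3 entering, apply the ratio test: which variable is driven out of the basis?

u1

Column x3 entries and ratios — u1: 7/2 = 7/2; u2: 15/3 = 5.
Smallest ratio is 7/2 in the row of u1, so u1 leaves.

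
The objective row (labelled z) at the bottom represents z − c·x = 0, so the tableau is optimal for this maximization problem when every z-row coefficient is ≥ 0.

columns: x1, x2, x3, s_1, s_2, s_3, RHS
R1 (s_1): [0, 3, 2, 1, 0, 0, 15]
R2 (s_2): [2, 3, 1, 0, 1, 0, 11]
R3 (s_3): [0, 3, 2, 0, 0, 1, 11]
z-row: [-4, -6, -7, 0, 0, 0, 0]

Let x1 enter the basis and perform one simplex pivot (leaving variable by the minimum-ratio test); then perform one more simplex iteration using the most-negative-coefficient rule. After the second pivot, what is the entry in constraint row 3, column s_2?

Ratio test on column x1 — row 1: entry 0 ≤ 0; row 2: 11/2 = 11/2; row 3: entry 0 ≤ 0. Minimum is 11/2 at row 2 (s_2 leaves); pivot element 2.
Divide row 2 by 2; eliminate column x1 from the other rows.
Second iteration: most negative z-row entry is -5 in column x3, so x3 enters.
Ratio test on column x3 — row 1: 15/2 = 15/2; row 2: (11/2)/(1/2) = 11; row 3: 11/2 = 11/2. Minimum is 11/2 at row 3 (s_3 leaves); pivot element 2.
Divide row 3 by 2; eliminate column x3 from the other rows.
After both pivots, the entry at constraint row 3, column s_2 is 0.

0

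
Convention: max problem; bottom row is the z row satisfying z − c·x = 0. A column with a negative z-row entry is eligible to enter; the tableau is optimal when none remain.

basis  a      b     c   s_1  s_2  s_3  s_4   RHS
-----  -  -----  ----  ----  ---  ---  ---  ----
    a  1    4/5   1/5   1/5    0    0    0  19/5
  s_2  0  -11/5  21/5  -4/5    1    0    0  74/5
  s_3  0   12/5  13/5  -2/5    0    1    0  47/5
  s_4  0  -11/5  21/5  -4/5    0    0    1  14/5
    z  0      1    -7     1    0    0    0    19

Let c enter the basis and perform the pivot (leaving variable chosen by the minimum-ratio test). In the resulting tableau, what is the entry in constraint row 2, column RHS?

Ratio test on column c — row 1: (19/5)/(1/5) = 19; row 2: (74/5)/(21/5) = 74/21; row 3: (47/5)/(13/5) = 47/13; row 4: (14/5)/(21/5) = 2/3. Minimum is 2/3 at row 4 (s_4 leaves); pivot element 21/5.
Divide row 4 by 21/5; eliminate column c from the other rows.
Row 2 update in column RHS: 74/5 − (21/5)·(2/3) = 12.

12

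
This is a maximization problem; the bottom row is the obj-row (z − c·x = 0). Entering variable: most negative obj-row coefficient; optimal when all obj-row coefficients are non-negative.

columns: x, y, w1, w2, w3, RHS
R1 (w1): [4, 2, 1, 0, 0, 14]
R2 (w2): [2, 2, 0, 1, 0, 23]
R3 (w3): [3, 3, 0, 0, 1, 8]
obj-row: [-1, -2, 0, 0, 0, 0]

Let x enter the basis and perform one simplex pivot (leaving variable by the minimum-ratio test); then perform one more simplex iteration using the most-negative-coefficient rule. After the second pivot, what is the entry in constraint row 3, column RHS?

Ratio test on column x — row 1: 14/4 = 7/2; row 2: 23/2 = 23/2; row 3: 8/3 = 8/3. Minimum is 8/3 at row 3 (w3 leaves); pivot element 3.
Divide row 3 by 3; eliminate column x from the other rows.
Second iteration: most negative obj-row entry is -1 in column y, so y enters.
Ratio test on column y — row 1: entry -2 ≤ 0; row 2: entry 0 ≤ 0; row 3: (8/3)/1 = 8/3. Minimum is 8/3 at row 3 (x leaves); pivot element 1.
Divide row 3 by 1; eliminate column y from the other rows.
After both pivots, the entry at constraint row 3, column RHS is 8/3.

8/3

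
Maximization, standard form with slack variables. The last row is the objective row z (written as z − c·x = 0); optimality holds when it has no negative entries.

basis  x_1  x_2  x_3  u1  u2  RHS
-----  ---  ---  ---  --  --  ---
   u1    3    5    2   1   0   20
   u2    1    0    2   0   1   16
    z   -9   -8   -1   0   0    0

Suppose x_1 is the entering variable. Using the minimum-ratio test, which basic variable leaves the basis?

u1

Column x_1 entries and ratios — u1: 20/3 = 20/3; u2: 16/1 = 16.
Smallest ratio is 20/3 in the row of u1, so u1 leaves.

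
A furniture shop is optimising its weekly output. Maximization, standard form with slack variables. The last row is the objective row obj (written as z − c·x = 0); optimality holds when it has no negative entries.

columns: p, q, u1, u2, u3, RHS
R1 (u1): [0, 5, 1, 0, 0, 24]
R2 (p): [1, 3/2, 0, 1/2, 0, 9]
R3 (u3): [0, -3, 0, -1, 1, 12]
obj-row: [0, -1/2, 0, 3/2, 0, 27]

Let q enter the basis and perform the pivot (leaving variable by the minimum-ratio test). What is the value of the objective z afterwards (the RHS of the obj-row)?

Ratio test on column q — row 1: 24/5 = 24/5; row 2: 9/(3/2) = 6; row 3: entry -3 ≤ 0. Minimum is 24/5 at row 1 (u1 leaves); pivot element 5.
Pivot on row 1; the obj-row RHS becomes 27 − (-1/2)·(24/5) = 147/5.

147/5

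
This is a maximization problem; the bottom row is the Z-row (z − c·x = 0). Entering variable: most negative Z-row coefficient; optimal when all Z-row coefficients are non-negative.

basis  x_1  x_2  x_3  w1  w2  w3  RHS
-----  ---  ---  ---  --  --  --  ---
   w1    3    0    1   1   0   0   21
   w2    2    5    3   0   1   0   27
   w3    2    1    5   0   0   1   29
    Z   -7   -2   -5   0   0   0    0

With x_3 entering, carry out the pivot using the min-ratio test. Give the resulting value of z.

29

Ratio test on column x_3 — row 1: 21/1 = 21; row 2: 27/3 = 9; row 3: 29/5 = 29/5. Minimum is 29/5 at row 3 (w3 leaves); pivot element 5.
Pivot on row 3; the Z-row RHS becomes 0 − (-5)·(29/5) = 29.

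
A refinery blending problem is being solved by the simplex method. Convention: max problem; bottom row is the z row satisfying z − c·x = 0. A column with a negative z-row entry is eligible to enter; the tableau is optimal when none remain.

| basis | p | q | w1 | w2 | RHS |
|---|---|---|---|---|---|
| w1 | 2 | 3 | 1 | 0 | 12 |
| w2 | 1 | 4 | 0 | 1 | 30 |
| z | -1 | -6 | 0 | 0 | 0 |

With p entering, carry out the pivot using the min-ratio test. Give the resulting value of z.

6

Ratio test on column p — row 1: 12/2 = 6; row 2: 30/1 = 30. Minimum is 6 at row 1 (w1 leaves); pivot element 2.
Pivot on row 1; the z-row RHS becomes 0 − (-1)·6 = 6.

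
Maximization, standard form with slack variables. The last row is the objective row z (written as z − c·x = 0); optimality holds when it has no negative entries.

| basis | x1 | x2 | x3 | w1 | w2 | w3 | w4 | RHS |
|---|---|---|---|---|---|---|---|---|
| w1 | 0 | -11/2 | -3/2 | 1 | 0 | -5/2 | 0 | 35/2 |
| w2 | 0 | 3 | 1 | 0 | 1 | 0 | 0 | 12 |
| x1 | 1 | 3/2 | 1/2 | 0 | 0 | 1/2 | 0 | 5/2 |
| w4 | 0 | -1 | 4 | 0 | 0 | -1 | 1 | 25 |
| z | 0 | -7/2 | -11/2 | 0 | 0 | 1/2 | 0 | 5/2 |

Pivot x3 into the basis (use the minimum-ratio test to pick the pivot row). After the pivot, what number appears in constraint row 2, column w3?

-1

Ratio test on column x3 — row 1: entry -3/2 ≤ 0; row 2: 12/1 = 12; row 3: (5/2)/(1/2) = 5; row 4: 25/4 = 25/4. Minimum is 5 at row 3 (x1 leaves); pivot element 1/2.
Divide row 3 by 1/2; eliminate column x3 from the other rows.
Row 2 update in column w3: 0 − 1·1 = -1.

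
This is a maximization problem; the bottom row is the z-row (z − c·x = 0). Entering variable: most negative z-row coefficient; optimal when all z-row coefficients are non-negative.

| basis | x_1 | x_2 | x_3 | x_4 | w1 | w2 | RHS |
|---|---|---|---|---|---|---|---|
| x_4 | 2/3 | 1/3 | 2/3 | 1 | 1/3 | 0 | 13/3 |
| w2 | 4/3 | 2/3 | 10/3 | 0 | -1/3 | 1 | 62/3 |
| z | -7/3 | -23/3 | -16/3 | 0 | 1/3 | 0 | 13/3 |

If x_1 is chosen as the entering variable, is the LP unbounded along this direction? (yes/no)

Column x_1 has positive entries in row(s) 1, 2, so the ratio test bounds it — not unbounded.

no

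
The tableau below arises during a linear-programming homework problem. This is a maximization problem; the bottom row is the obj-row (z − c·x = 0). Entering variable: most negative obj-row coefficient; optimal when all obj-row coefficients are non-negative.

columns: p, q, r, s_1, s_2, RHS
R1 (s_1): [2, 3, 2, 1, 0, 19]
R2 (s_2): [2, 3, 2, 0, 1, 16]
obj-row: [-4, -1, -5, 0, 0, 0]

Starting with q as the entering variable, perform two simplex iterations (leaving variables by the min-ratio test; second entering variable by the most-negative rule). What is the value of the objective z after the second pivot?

Ratio test on column q — row 1: 19/3 = 19/3; row 2: 16/3 = 16/3. Minimum is 16/3 at row 2 (s_2 leaves); pivot element 3.
Pivot on row 2; the obj-row RHS becomes 0 − (-1)·(16/3) = 16/3.
Next entering variable (most negative obj-row entry -13/3): r.
Ratio test on column r — row 1: entry 0 ≤ 0; row 2: (16/3)/(2/3) = 8. Minimum is 8 at row 2 (q leaves); pivot element 2/3.
After the second pivot the obj-row RHS is 16/3 − (-13/3)·8 = 40.

40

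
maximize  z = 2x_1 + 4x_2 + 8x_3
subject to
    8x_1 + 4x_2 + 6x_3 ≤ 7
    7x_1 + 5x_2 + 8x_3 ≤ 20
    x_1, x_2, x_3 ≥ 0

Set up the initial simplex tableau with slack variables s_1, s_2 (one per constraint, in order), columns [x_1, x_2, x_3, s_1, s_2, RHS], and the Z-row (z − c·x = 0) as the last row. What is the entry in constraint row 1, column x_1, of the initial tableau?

Constraint 1 has coefficient 8 on x_1.

8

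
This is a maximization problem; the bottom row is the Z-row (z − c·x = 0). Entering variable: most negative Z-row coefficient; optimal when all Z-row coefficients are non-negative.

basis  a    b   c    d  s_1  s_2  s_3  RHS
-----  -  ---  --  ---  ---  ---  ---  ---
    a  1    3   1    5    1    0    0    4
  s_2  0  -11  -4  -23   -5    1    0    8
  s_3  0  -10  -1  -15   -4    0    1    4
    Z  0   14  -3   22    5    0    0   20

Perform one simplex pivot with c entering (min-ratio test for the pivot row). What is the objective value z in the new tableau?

Ratio test on column c — row 1: 4/1 = 4; row 2: entry -4 ≤ 0; row 3: entry -1 ≤ 0. Minimum is 4 at row 1 (a leaves); pivot element 1.
Pivot on row 1; the Z-row RHS becomes 20 − (-3)·4 = 32.

32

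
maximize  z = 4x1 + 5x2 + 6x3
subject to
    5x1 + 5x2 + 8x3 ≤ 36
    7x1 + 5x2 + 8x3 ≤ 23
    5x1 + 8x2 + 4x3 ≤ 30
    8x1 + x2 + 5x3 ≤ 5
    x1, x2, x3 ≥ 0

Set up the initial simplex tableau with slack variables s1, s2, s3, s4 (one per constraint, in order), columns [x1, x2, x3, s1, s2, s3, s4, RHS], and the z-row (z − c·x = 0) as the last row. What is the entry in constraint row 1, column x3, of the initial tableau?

Constraint 1 has coefficient 8 on x3.

8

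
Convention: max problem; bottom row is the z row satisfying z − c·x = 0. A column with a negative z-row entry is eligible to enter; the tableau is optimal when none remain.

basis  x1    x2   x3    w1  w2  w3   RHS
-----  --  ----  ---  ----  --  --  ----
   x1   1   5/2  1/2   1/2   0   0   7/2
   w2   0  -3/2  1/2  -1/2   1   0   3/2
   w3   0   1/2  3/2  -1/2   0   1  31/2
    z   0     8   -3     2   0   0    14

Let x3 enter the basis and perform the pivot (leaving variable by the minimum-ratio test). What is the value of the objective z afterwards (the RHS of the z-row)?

23

Ratio test on column x3 — row 1: (7/2)/(1/2) = 7; row 2: (3/2)/(1/2) = 3; row 3: (31/2)/(3/2) = 31/3. Minimum is 3 at row 2 (w2 leaves); pivot element 1/2.
Pivot on row 2; the z-row RHS becomes 14 − (-3)·3 = 23.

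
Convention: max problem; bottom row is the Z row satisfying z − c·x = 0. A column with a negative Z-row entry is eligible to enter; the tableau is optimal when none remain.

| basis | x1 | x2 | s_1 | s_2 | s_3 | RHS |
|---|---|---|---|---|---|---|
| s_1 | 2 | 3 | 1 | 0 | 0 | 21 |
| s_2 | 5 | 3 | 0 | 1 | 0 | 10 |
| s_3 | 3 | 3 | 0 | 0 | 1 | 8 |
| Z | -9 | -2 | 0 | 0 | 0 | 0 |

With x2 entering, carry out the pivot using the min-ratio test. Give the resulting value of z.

Ratio test on column x2 — row 1: 21/3 = 7; row 2: 10/3 = 10/3; row 3: 8/3 = 8/3. Minimum is 8/3 at row 3 (s_3 leaves); pivot element 3.
Pivot on row 3; the Z-row RHS becomes 0 − (-2)·(8/3) = 16/3.

16/3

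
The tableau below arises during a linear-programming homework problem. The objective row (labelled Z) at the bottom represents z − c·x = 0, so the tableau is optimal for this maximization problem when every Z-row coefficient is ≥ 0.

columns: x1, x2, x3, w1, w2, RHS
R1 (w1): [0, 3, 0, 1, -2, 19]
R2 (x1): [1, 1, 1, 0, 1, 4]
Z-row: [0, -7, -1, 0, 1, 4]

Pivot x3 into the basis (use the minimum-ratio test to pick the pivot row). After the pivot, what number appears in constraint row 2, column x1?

Ratio test on column x3 — row 1: entry 0 ≤ 0; row 2: 4/1 = 4. Minimum is 4 at row 2 (x1 leaves); pivot element 1.
Divide row 2 by 1; eliminate column x3 from the other rows.
In the new row 2, the x1 entry is the old entry divided by the pivot: 1/1 = 1.

1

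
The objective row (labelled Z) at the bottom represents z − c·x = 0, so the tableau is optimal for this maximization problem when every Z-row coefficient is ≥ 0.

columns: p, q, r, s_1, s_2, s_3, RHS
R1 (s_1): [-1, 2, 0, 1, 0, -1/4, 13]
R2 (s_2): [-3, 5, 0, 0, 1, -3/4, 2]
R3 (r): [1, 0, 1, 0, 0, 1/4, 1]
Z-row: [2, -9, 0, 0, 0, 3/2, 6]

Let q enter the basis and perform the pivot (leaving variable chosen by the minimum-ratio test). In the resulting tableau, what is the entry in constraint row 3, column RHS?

1

Ratio test on column q — row 1: 13/2 = 13/2; row 2: 2/5 = 2/5; row 3: entry 0 ≤ 0. Minimum is 2/5 at row 2 (s_2 leaves); pivot element 5.
Divide row 2 by 5; eliminate column q from the other rows.
Row 3 update in column RHS: 1 − 0·(2/5) = 1.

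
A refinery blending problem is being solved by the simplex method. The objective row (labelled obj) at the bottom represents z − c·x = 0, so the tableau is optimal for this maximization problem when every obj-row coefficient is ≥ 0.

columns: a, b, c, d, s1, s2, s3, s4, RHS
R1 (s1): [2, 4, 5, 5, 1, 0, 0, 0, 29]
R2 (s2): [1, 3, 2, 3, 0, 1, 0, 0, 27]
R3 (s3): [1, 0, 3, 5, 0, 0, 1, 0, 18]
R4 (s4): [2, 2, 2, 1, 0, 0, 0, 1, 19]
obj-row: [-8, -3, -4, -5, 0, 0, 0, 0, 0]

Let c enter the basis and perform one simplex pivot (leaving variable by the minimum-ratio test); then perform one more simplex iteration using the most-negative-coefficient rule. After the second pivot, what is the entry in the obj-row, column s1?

-4/3

Ratio test on column c — row 1: 29/5 = 29/5; row 2: 27/2 = 27/2; row 3: 18/3 = 6; row 4: 19/2 = 19/2. Minimum is 29/5 at row 1 (s1 leaves); pivot element 5.
Divide row 1 by 5; eliminate column c from the other rows.
Second iteration: most negative obj-row entry is -32/5 in column a, so a enters.
Ratio test on column a — row 1: (29/5)/(2/5) = 29/2; row 2: (77/5)/(1/5) = 77; row 3: entry -1/5 ≤ 0; row 4: (37/5)/(6/5) = 37/6. Minimum is 37/6 at row 4 (s4 leaves); pivot element 6/5.
Divide row 4 by 6/5; eliminate column a from the other rows.
After both pivots, the entry at the obj-row, column s1 is -4/3.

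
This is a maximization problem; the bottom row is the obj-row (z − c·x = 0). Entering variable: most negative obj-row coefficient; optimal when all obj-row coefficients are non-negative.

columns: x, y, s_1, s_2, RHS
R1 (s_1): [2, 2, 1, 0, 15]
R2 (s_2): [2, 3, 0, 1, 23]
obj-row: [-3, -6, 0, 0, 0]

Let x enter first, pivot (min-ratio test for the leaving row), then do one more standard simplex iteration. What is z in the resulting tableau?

Ratio test on column x — row 1: 15/2 = 15/2; row 2: 23/2 = 23/2. Minimum is 15/2 at row 1 (s_1 leaves); pivot element 2.
Pivot on row 1; the obj-row RHS becomes 0 − (-3)·(15/2) = 45/2.
Next entering variable (most negative obj-row entry -3): y.
Ratio test on column y — row 1: (15/2)/1 = 15/2; row 2: 8/1 = 8. Minimum is 15/2 at row 1 (x leaves); pivot element 1.
After the second pivot the obj-row RHS is 45/2 − (-3)·(15/2) = 45.

45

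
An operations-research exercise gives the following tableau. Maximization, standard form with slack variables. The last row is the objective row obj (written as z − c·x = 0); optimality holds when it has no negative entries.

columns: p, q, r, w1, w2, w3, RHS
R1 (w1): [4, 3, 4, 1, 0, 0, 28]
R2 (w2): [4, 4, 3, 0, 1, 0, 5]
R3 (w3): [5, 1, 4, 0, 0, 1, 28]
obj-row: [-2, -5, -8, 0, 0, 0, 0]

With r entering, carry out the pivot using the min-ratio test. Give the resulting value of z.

40/3

Ratio test on column r — row 1: 28/4 = 7; row 2: 5/3 = 5/3; row 3: 28/4 = 7. Minimum is 5/3 at row 2 (w2 leaves); pivot element 3.
Pivot on row 2; the obj-row RHS becomes 0 − (-8)·(5/3) = 40/3.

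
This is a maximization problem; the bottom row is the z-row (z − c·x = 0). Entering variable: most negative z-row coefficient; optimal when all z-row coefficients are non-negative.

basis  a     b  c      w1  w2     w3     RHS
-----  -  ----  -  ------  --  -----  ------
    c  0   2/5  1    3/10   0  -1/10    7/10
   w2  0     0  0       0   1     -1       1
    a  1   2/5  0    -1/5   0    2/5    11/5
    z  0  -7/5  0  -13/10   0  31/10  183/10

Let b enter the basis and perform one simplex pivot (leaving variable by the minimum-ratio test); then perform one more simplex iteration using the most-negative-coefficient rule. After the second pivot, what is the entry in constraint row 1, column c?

10/3

Ratio test on column b — row 1: (7/10)/(2/5) = 7/4; row 2: entry 0 ≤ 0; row 3: (11/5)/(2/5) = 11/2. Minimum is 7/4 at row 1 (c leaves); pivot element 2/5.
Divide row 1 by 2/5; eliminate column b from the other rows.
Second iteration: most negative z-row entry is -1/4 in column w1, so w1 enters.
Ratio test on column w1 — row 1: (7/4)/(3/4) = 7/3; row 2: entry 0 ≤ 0; row 3: entry -1/2 ≤ 0. Minimum is 7/3 at row 1 (b leaves); pivot element 3/4.
Divide row 1 by 3/4; eliminate column w1 from the other rows.
After both pivots, the entry at constraint row 1, column c is 10/3.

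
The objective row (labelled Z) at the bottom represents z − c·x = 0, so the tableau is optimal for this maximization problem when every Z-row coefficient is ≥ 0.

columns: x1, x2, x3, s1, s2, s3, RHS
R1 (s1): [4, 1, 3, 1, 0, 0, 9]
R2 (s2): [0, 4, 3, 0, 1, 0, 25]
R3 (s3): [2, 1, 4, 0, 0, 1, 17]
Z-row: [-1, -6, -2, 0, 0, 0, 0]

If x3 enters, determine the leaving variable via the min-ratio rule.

s1

Column x3 entries and ratios — s1: 9/3 = 3; s2: 25/3 = 25/3; s3: 17/4 = 17/4.
Smallest ratio is 3 in the row of s1, so s1 leaves.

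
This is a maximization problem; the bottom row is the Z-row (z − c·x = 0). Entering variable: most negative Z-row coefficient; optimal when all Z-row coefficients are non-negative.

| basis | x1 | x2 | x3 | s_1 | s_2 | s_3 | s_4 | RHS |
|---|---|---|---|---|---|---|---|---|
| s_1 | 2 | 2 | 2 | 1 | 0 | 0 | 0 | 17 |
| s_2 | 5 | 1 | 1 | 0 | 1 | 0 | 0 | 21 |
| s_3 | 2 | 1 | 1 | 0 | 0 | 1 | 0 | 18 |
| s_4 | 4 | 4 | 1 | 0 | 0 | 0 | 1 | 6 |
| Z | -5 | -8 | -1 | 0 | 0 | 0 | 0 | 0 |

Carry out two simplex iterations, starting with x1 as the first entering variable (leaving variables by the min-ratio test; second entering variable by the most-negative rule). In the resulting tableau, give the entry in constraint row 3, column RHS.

Ratio test on column x1 — row 1: 17/2 = 17/2; row 2: 21/5 = 21/5; row 3: 18/2 = 9; row 4: 6/4 = 3/2. Minimum is 3/2 at row 4 (s_4 leaves); pivot element 4.
Divide row 4 by 4; eliminate column x1 from the other rows.
Second iteration: most negative Z-row entry is -3 in column x2, so x2 enters.
Ratio test on column x2 — row 1: entry 0 ≤ 0; row 2: entry -4 ≤ 0; row 3: entry -1 ≤ 0; row 4: (3/2)/1 = 3/2. Minimum is 3/2 at row 4 (x1 leaves); pivot element 1.
Divide row 4 by 1; eliminate column x2 from the other rows.
After both pivots, the entry at constraint row 3, column RHS is 33/2.

33/2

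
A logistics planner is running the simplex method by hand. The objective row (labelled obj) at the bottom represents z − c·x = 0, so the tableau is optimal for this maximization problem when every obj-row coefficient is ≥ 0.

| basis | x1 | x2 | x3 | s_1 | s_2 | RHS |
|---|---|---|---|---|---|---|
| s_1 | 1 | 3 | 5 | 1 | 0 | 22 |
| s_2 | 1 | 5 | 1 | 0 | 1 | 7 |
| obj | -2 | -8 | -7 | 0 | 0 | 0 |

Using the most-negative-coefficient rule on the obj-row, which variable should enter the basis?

x2

Negative obj-row entries: x1: -2, x2: -8, x3: -7.
The most negative is -8 in column x2, so x2 enters.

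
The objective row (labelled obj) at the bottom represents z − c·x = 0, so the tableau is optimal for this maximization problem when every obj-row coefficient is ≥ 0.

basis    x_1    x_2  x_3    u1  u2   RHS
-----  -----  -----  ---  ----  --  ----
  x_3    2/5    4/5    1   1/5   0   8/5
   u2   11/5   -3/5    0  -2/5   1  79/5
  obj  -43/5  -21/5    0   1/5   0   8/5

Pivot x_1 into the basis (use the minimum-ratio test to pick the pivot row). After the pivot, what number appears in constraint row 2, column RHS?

7

Ratio test on column x_1 — row 1: (8/5)/(2/5) = 4; row 2: (79/5)/(11/5) = 79/11. Minimum is 4 at row 1 (x_3 leaves); pivot element 2/5.
Divide row 1 by 2/5; eliminate column x_1 from the other rows.
Row 2 update in column RHS: 79/5 − (11/5)·4 = 7.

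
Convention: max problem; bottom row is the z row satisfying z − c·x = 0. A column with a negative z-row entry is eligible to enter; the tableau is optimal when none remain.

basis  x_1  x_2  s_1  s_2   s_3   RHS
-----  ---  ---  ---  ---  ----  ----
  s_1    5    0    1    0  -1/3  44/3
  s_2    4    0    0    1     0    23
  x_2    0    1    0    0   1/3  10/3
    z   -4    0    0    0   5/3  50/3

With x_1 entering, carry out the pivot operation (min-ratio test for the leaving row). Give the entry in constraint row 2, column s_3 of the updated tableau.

4/15

Ratio test on column x_1 — row 1: (44/3)/5 = 44/15; row 2: 23/4 = 23/4; row 3: entry 0 ≤ 0. Minimum is 44/15 at row 1 (s_1 leaves); pivot element 5.
Divide row 1 by 5; eliminate column x_1 from the other rows.
Row 2 update in column s_3: 0 − 4·(-1/15) = 4/15.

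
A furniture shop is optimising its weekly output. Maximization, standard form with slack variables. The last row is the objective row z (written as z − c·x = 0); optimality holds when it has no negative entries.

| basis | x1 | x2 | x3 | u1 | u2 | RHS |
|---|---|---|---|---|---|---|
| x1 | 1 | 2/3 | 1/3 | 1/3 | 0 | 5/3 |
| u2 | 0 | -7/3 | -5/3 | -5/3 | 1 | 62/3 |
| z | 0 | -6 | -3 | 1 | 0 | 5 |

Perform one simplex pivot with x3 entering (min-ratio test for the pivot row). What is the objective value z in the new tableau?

Ratio test on column x3 — row 1: (5/3)/(1/3) = 5; row 2: entry -5/3 ≤ 0. Minimum is 5 at row 1 (x1 leaves); pivot element 1/3.
Pivot on row 1; the z-row RHS becomes 5 − (-3)·5 = 20.

20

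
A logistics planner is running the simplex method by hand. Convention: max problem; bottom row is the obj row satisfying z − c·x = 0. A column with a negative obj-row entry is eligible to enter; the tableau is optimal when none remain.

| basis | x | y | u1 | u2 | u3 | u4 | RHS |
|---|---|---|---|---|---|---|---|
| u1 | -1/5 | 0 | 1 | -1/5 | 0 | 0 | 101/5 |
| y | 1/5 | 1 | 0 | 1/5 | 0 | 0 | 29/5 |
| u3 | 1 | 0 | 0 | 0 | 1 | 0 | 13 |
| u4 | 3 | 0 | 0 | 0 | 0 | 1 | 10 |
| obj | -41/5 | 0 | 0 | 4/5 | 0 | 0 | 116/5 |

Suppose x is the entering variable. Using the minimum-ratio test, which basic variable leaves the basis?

Column x entries and ratios — u1: -1/5 ≤ 0, skip; y: (29/5)/(1/5) = 29; u3: 13/1 = 13; u4: 10/3 = 10/3.
Smallest ratio is 10/3 in the row of u4, so u4 leaves.

u4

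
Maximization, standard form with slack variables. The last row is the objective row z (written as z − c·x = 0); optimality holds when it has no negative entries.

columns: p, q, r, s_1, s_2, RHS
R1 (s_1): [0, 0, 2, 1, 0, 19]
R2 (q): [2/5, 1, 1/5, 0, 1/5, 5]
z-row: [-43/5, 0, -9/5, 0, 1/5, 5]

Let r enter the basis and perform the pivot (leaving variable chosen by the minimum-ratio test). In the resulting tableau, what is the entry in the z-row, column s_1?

Ratio test on column r — row 1: 19/2 = 19/2; row 2: 5/(1/5) = 25. Minimum is 19/2 at row 1 (s_1 leaves); pivot element 2.
Divide row 1 by 2; eliminate column r from the other rows.
z-row update in column s_1: 0 − (-9/5)·(1/2) = 9/10.

9/10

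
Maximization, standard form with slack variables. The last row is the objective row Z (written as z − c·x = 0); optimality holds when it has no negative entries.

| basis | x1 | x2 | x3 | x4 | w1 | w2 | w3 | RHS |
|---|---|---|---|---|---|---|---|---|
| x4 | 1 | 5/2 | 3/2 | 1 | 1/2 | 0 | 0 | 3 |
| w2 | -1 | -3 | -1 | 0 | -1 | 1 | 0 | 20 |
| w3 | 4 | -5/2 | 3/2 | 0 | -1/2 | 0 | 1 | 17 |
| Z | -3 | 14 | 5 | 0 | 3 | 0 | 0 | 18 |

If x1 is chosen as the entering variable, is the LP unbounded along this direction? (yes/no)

Column x1 has positive entries in row(s) 1, 3, so the ratio test bounds it — not unbounded.

no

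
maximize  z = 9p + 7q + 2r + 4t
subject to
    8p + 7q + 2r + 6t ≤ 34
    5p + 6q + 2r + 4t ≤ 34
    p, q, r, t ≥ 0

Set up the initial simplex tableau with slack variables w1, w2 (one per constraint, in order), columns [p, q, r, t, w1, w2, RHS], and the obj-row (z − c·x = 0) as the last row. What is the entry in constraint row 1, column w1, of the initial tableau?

1

Slack w1 belongs to constraint 1; its column is the unit vector e_1, so the entry in row 1 is 1.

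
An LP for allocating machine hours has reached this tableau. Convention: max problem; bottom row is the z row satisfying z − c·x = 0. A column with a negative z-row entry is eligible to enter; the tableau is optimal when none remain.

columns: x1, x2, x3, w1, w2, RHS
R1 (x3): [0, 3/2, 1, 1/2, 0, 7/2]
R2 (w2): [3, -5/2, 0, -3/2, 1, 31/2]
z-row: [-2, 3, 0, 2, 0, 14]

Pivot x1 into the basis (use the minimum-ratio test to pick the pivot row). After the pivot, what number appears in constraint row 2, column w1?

Ratio test on column x1 — row 1: entry 0 ≤ 0; row 2: (31/2)/3 = 31/6. Minimum is 31/6 at row 2 (w2 leaves); pivot element 3.
Divide row 2 by 3; eliminate column x1 from the other rows.
In the new row 2, the w1 entry is the old entry divided by the pivot: (-3/2)/3 = -1/2.

-1/2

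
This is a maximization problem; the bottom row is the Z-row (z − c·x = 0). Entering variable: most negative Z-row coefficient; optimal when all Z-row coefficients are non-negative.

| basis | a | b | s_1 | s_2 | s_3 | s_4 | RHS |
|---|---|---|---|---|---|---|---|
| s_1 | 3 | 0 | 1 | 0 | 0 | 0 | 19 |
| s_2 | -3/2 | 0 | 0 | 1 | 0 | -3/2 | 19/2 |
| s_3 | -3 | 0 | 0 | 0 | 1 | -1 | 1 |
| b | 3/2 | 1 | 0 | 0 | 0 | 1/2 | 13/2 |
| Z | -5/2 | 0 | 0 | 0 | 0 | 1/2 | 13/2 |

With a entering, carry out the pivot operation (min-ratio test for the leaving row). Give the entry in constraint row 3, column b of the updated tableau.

2

Ratio test on column a — row 1: 19/3 = 19/3; row 2: entry -3/2 ≤ 0; row 3: entry -3 ≤ 0; row 4: (13/2)/(3/2) = 13/3. Minimum is 13/3 at row 4 (b leaves); pivot element 3/2.
Divide row 4 by 3/2; eliminate column a from the other rows.
Row 3 update in column b: 0 − (-3)·(2/3) = 2.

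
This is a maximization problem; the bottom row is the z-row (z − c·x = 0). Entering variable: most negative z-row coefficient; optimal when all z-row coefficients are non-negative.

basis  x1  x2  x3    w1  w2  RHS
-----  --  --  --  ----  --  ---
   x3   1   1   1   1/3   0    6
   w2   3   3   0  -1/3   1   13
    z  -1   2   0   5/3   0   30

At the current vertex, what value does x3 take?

6

x3 is basic (row 1); its value is the RHS of that row, 6.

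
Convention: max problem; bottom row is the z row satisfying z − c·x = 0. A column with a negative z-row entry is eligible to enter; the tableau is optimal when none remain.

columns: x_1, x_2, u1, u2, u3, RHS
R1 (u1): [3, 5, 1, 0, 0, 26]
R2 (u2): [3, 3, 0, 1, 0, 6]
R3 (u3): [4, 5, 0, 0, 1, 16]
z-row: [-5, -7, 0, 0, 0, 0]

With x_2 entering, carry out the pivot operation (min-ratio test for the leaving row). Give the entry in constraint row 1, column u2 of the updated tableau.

Ratio test on column x_2 — row 1: 26/5 = 26/5; row 2: 6/3 = 2; row 3: 16/5 = 16/5. Minimum is 2 at row 2 (u2 leaves); pivot element 3.
Divide row 2 by 3; eliminate column x_2 from the other rows.
Row 1 update in column u2: 0 − 5·(1/3) = -5/3.

-5/3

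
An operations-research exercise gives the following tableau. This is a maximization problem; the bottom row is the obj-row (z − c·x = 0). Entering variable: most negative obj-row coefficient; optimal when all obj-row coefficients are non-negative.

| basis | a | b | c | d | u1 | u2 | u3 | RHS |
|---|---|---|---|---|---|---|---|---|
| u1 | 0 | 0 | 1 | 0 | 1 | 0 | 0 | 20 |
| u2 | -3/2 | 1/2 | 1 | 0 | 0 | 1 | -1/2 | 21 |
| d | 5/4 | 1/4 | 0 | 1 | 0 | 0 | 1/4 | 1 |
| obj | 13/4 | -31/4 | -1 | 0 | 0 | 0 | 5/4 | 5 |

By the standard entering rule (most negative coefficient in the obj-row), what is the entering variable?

b

Negative obj-row entries: b: -31/4, c: -1.
The most negative is -31/4 in column b, so b enters.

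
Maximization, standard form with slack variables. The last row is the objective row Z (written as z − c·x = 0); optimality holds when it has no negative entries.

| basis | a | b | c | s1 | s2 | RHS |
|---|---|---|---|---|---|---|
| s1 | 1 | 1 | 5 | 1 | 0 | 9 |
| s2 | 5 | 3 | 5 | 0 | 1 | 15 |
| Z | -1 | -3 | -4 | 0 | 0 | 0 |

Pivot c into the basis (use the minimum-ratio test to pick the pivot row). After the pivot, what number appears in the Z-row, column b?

Ratio test on column c — row 1: 9/5 = 9/5; row 2: 15/5 = 3. Minimum is 9/5 at row 1 (s1 leaves); pivot element 5.
Divide row 1 by 5; eliminate column c from the other rows.
Z-row update in column b: -3 − (-4)·(1/5) = -11/5.

-11/5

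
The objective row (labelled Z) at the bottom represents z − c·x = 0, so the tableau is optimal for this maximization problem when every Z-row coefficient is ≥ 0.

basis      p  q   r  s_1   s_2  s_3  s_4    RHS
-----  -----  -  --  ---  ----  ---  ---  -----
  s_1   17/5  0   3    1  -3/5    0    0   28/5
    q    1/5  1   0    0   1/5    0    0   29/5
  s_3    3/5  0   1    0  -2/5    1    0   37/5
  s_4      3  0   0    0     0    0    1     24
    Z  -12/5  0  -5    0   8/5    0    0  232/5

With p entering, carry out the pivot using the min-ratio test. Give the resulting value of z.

Ratio test on column p — row 1: (28/5)/(17/5) = 28/17; row 2: (29/5)/(1/5) = 29; row 3: (37/5)/(3/5) = 37/3; row 4: 24/3 = 8. Minimum is 28/17 at row 1 (s_1 leaves); pivot element 17/5.
Pivot on row 1; the Z-row RHS becomes 232/5 − (-12/5)·(28/17) = 856/17.

856/17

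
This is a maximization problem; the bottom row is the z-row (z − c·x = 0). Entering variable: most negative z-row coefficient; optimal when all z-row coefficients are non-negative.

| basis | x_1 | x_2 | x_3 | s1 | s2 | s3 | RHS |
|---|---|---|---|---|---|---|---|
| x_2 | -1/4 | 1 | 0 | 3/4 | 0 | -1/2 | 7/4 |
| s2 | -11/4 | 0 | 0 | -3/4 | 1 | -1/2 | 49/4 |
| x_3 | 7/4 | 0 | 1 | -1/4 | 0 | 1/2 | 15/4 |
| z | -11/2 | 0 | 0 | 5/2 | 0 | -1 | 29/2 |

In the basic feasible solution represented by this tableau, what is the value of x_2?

7/4

x_2 is basic (row 1); its value is the RHS of that row, 7/4.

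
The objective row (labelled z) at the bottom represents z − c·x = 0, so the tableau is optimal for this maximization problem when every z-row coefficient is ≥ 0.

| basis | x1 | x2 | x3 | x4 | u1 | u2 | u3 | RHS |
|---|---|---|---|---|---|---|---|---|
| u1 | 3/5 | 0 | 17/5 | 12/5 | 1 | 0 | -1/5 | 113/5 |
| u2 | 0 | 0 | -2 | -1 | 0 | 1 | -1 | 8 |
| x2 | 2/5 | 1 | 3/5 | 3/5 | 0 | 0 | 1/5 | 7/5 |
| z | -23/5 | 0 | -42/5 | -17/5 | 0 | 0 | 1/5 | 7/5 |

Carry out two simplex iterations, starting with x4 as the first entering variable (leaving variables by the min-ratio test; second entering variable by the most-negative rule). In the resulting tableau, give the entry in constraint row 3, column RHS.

Ratio test on column x4 — row 1: (113/5)/(12/5) = 113/12; row 2: entry -1 ≤ 0; row 3: (7/5)/(3/5) = 7/3. Minimum is 7/3 at row 3 (x2 leaves); pivot element 3/5.
Divide row 3 by 3/5; eliminate column x4 from the other rows.
Second iteration: most negative z-row entry is -5 in column x3, so x3 enters.
Ratio test on column x3 — row 1: 17/1 = 17; row 2: entry -1 ≤ 0; row 3: (7/3)/1 = 7/3. Minimum is 7/3 at row 3 (x4 leaves); pivot element 1.
Divide row 3 by 1; eliminate column x3 from the other rows.
After both pivots, the entry at constraint row 3, column RHS is 7/3.

7/3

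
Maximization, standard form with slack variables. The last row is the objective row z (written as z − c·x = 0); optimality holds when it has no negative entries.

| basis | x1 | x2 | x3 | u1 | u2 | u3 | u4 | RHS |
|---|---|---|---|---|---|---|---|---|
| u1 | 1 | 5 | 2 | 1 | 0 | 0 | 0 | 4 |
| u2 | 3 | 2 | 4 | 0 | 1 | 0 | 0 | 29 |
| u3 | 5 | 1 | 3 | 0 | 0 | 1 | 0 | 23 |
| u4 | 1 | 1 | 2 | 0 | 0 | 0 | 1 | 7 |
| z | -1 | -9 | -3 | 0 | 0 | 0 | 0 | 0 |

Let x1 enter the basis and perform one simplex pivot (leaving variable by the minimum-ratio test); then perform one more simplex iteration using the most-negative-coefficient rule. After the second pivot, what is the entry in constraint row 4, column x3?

8/5

Ratio test on column x1 — row 1: 4/1 = 4; row 2: 29/3 = 29/3; row 3: 23/5 = 23/5; row 4: 7/1 = 7. Minimum is 4 at row 1 (u1 leaves); pivot element 1.
Divide row 1 by 1; eliminate column x1 from the other rows.
Second iteration: most negative z-row entry is -4 in column x2, so x2 enters.
Ratio test on column x2 — row 1: 4/5 = 4/5; row 2: entry -13 ≤ 0; row 3: entry -24 ≤ 0; row 4: entry -4 ≤ 0. Minimum is 4/5 at row 1 (x1 leaves); pivot element 5.
Divide row 1 by 5; eliminate column x2 from the other rows.
After both pivots, the entry at constraint row 4, column x3 is 8/5.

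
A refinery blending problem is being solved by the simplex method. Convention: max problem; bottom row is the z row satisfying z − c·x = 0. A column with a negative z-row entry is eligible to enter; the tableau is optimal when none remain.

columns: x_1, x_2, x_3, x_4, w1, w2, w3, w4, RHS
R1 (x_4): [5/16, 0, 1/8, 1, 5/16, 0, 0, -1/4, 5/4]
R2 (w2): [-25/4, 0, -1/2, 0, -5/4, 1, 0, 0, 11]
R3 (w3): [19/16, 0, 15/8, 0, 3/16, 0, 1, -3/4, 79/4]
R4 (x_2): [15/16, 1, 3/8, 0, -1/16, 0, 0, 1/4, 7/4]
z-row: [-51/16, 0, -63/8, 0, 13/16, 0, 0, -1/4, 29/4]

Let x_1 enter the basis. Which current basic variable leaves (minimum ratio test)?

Column x_1 entries and ratios — x_4: (5/4)/(5/16) = 4; w2: -25/4 ≤ 0, skip; w3: (79/4)/(19/16) = 316/19; x_2: (7/4)/(15/16) = 28/15.
Smallest ratio is 28/15 in the row of x_2, so x_2 leaves.

x_2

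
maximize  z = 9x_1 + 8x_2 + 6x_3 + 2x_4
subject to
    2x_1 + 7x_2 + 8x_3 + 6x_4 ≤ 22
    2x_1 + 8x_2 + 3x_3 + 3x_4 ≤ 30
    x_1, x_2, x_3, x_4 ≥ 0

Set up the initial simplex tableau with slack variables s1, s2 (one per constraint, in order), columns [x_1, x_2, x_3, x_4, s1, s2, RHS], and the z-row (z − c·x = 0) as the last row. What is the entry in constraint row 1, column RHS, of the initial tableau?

22

The RHS of constraint 1 is b_1 = 22.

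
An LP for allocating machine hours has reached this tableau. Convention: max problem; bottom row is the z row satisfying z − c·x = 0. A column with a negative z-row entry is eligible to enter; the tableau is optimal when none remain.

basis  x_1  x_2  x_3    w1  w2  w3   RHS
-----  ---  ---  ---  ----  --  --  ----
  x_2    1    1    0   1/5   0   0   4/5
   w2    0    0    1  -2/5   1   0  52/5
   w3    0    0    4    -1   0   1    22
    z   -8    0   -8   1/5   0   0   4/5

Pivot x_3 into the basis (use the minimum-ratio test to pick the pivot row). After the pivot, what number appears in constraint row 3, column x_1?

0

Ratio test on column x_3 — row 1: entry 0 ≤ 0; row 2: (52/5)/1 = 52/5; row 3: 22/4 = 11/2. Minimum is 11/2 at row 3 (w3 leaves); pivot element 4.
Divide row 3 by 4; eliminate column x_3 from the other rows.
In the new row 3, the x_1 entry is the old entry divided by the pivot: 0/4 = 0.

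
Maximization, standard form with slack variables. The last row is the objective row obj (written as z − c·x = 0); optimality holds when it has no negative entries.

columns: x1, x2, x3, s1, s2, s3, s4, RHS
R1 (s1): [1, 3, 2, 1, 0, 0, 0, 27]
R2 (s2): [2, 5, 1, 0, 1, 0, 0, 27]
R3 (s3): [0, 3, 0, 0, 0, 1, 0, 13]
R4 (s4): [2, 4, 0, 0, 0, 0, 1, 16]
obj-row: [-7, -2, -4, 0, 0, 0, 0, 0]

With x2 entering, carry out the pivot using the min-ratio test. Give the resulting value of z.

Ratio test on column x2 — row 1: 27/3 = 9; row 2: 27/5 = 27/5; row 3: 13/3 = 13/3; row 4: 16/4 = 4. Minimum is 4 at row 4 (s4 leaves); pivot element 4.
Pivot on row 4; the obj-row RHS becomes 0 − (-2)·4 = 8.

8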